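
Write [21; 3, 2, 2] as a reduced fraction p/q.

Fold from the inside: start with 2/1.
  2 + 1/2 = 5/2
  3 + 2/5 = 17/5
  21 + 5/17 = 362/17

362/17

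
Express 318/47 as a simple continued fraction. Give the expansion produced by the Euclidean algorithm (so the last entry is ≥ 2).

[6; 1, 3, 3, 1, 2]

318 = 6*47 + 36
47 = 1*36 + 11
36 = 3*11 + 3
11 = 3*3 + 2
3 = 1*2 + 1
2 = 2*1 + 0  (stop)
So 318/47 = [6; 1, 3, 3, 1, 2].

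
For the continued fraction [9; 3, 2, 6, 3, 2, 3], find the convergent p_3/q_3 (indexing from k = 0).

418/45

Using pₖ = aₖpₖ₋₁ + pₖ₋₂, qₖ = aₖqₖ₋₁ + qₖ₋₂ (with p₋₁=1, p₋₂=0, q₋₁=0, q₋₂=1):
  k=0: a=9, p=9, q=1
  k=1: a=3, p=28, q=3
  k=2: a=2, p=65, q=7
  k=3: a=6, p=418, q=45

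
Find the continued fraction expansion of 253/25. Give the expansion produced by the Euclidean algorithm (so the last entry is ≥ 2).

253 = 10×25 + 3
25 = 8×3 + 1
3 = 3×1 + 0  (stop)
So 253/25 = [10; 8, 3].

[10; 8, 3]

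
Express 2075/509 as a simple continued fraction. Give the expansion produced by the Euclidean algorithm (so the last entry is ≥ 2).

2075 = 4×509 + 39
509 = 13×39 + 2
39 = 19×2 + 1
2 = 2×1 + 0  (stop)
So 2075/509 = [4; 13, 19, 2].

[4; 13, 19, 2]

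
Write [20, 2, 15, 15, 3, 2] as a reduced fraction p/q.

Fold from the inside: start with 2/1.
  3 + 1/2 = 7/2
  15 + 2/7 = 107/7
  15 + 7/107 = 1612/107
  2 + 107/1612 = 3331/1612
  20 + 1612/3331 = 68232/3331

68232/3331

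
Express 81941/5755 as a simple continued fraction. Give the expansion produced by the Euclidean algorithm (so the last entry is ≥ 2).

[14; 4, 5, 16, 1, 15]

81941 = 14·5755 + 1371
5755 = 4·1371 + 271
1371 = 5·271 + 16
271 = 16·16 + 15
16 = 1·15 + 1
15 = 15·1 + 0  (stop)
So 81941/5755 = [14; 4, 5, 16, 1, 15].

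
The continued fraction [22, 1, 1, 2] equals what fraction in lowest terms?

113/5

Fold from the inside: start with 2/1.
  1 + 1/2 = 3/2
  1 + 2/3 = 5/3
  22 + 3/5 = 113/5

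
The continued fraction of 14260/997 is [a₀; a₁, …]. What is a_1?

3

14260 = 14·997 + 302   →  a_0 = 14
997 = 3·302 + 91   →  a_1 = 3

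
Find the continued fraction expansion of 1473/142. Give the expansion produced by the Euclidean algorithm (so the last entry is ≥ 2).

[10; 2, 1, 2, 8, 2]

1473 = 10*142 + 53
142 = 2*53 + 36
53 = 1*36 + 17
36 = 2*17 + 2
17 = 8*2 + 1
2 = 2*1 + 0  (stop)
So 1473/142 = [10; 2, 1, 2, 8, 2].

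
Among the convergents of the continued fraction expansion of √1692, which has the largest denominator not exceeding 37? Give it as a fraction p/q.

√1692 = [41; 7, 2, 7, 82, …] (period length 4).
Convergents:
  p_0/q_0 = 41/1
  p_1/q_1 = 288/7
  p_2/q_2 = 617/15
  p_3/q_3 = 4607/112
q_2 = 15 ≤ 37 < 112 = q_3, so the answer is 617/15.

617/15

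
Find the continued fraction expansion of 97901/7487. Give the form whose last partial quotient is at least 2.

[13; 13, 7, 2, 2, 15]

97901 = 13·7487 + 570
7487 = 13·570 + 77
570 = 7·77 + 31
77 = 2·31 + 15
31 = 2·15 + 1
15 = 15·1 + 0  (stop)
So 97901/7487 = [13; 13, 7, 2, 2, 15].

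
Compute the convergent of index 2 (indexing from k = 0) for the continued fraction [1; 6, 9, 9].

64/55

Using pₖ = aₖpₖ₋₁ + pₖ₋₂, qₖ = aₖqₖ₋₁ + qₖ₋₂ (with p₋₁=1, p₋₂=0, q₋₁=0, q₋₂=1):
  k=0: a=1, p=1, q=1
  k=1: a=6, p=7, q=6
  k=2: a=9, p=64, q=55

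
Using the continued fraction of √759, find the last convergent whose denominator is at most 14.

√759 = [27; 1, 1, 4, 1, 1, 54, …] (period length 6).
Convergents:
  p_0/q_0 = 27/1
  p_1/q_1 = 28/1
  p_2/q_2 = 55/2
  p_3/q_3 = 248/9
  p_4/q_4 = 303/11
  p_5/q_5 = 551/20
q_4 = 11 ≤ 14 < 20 = q_5, so the answer is 303/11.

303/11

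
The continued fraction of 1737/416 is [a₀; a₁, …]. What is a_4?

3

1737 = 4·416 + 73   →  a_0 = 4
416 = 5·73 + 51   →  a_1 = 5
73 = 1·51 + 22   →  a_2 = 1
51 = 2·22 + 7   →  a_3 = 2
22 = 3·7 + 1   →  a_4 = 3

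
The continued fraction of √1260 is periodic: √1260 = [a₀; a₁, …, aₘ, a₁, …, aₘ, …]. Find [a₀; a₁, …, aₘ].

a₀ = ⌊√1260⌋ = 35.
With m₀=0, d₀=1 and mₖ₊₁ = dₖaₖ − mₖ, dₖ₊₁ = (n − mₖ₊₁²)/dₖ, aₖ₊₁ = ⌊(a₀+mₖ₊₁)/dₖ₊₁⌋:
  k=1: m=35, d=35, a=2
  k=2: m=35, d=1, a=70
d=1 and a=2a₀=70 at k=2, so the next step gives (m, d) = (35, 35) again — its k=1 value — and the period has length 2.

[35; 2, 70]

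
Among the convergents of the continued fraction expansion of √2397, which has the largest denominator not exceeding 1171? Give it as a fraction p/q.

56352/1151

√2397 = [48; 1, 23, 2, 23, 1, 96, …] (period length 6).
Convergents:
  p_0/q_0 = 48/1
  p_1/q_1 = 49/1
  p_2/q_2 = 1175/24
  p_3/q_3 = 2399/49
  p_4/q_4 = 56352/1151
  p_5/q_5 = 58751/1200
q_4 = 1151 ≤ 1171 < 1200 = q_5, so the answer is 56352/1151.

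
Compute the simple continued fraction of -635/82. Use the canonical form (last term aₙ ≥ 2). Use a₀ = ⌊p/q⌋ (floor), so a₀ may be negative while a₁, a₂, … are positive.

[-8; 3, 1, 9, 2]

-635 = -8·82 + 21
82 = 3·21 + 19
21 = 1·19 + 2
19 = 9·2 + 1
2 = 2·1 + 0  (stop)
So -635/82 = [-8; 3, 1, 9, 2].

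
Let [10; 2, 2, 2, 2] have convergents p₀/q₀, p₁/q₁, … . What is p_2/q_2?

Using pₖ = aₖpₖ₋₁ + pₖ₋₂, qₖ = aₖqₖ₋₁ + qₖ₋₂ (with p₋₁=1, p₋₂=0, q₋₁=0, q₋₂=1):
  k=0: a=10, p=10, q=1
  k=1: a=2, p=21, q=2
  k=2: a=2, p=52, q=5

52/5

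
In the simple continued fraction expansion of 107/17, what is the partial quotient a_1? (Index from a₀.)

3

107 = 6·17 + 5   →  a_0 = 6
17 = 3·5 + 2   →  a_1 = 3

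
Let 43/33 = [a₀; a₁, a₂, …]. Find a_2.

43 = 1·33 + 10   →  a_0 = 1
33 = 3·10 + 3   →  a_1 = 3
10 = 3·3 + 1   →  a_2 = 3

3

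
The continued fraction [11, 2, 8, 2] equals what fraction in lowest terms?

Using pₖ = aₖpₖ₋₁ + pₖ₋₂ and qₖ = aₖqₖ₋₁ + qₖ₋₂:
  k=0: a=11, p=11, q=1
  k=1: a=2, p=23, q=2
  k=2: a=8, p=195, q=17
  k=3: a=2, p=413, q=36

413/36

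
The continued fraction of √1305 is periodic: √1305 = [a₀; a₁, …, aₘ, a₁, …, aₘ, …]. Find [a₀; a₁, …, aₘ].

[36; 8, 72]

a₀ = ⌊√1305⌋ = 36.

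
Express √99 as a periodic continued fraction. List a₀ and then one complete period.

[9; 1, 18]

a₀ = ⌊√99⌋ = 9.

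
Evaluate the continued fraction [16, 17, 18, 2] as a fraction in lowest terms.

Using pₖ = aₖpₖ₋₁ + pₖ₋₂ and qₖ = aₖqₖ₋₁ + qₖ₋₂:
  k=0: a=16, p=16, q=1
  k=1: a=17, p=273, q=17
  k=2: a=18, p=4930, q=307
  k=3: a=2, p=10133, q=631

10133/631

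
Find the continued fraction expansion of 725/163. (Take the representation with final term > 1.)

725 = 4·163 + 73
163 = 2·73 + 17
73 = 4·17 + 5
17 = 3·5 + 2
5 = 2·2 + 1
2 = 2·1 + 0  (stop)
So 725/163 = [4; 2, 4, 3, 2, 2].

[4; 2, 4, 3, 2, 2]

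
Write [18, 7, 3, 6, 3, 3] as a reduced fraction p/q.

Using pₖ = aₖpₖ₋₁ + pₖ₋₂ and qₖ = aₖqₖ₋₁ + qₖ₋₂:
  k=0: a=18, p=18, q=1
  k=1: a=7, p=127, q=7
  k=2: a=3, p=399, q=22
  k=3: a=6, p=2521, q=139
  k=4: a=3, p=7962, q=439
  k=5: a=3, p=26407, q=1456

26407/1456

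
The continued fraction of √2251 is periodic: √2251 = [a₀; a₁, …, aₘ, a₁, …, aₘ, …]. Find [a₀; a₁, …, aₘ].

a₀ = ⌊√2251⌋ = 47.
With m₀=0, d₀=1 and mₖ₊₁ = dₖaₖ − mₖ, dₖ₊₁ = (n − mₖ₊₁²)/dₖ, aₖ₊₁ = ⌊(a₀+mₖ₊₁)/dₖ₊₁⌋:
  k=1: m=47, d=42, a=2
  k=2: m=37, d=21, a=4
  k=3: m=47, d=2, a=47
  k=4: m=47, d=21, a=4
  k=5: m=37, d=42, a=2
  k=6: m=47, d=1, a=94
d=1 and a=2a₀=94 at k=6, so the next step gives (m, d) = (47, 42) again — its k=1 value — and the period has length 6.

[47; 2, 4, 47, 4, 2, 94]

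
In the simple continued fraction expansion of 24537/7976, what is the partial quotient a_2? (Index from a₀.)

10

24537 = 3·7976 + 609   →  a_0 = 3
7976 = 13·609 + 59   →  a_1 = 13
609 = 10·59 + 19   →  a_2 = 10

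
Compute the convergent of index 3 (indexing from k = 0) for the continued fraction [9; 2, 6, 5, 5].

Using pₖ = aₖpₖ₋₁ + pₖ₋₂, qₖ = aₖqₖ₋₁ + qₖ₋₂ (with p₋₁=1, p₋₂=0, q₋₁=0, q₋₂=1):
  k=0: a=9, p=9, q=1
  k=1: a=2, p=19, q=2
  k=2: a=6, p=123, q=13
  k=3: a=5, p=634, q=67

634/67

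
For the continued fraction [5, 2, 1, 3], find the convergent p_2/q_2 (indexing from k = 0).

16/3

Using pₖ = aₖpₖ₋₁ + pₖ₋₂, qₖ = aₖqₖ₋₁ + qₖ₋₂ (with p₋₁=1, p₋₂=0, q₋₁=0, q₋₂=1):
  k=0: a=5, p=5, q=1
  k=1: a=2, p=11, q=2
  k=2: a=1, p=16, q=3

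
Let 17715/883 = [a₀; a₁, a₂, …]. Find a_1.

16

17715 = 20·883 + 55   →  a_0 = 20
883 = 16·55 + 3   →  a_1 = 16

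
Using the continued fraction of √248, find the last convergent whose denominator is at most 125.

√248 = [15; 1, 2, 1, 30, …] (period length 4).
Convergents:
  p_0/q_0 = 15/1
  p_1/q_1 = 16/1
  p_2/q_2 = 47/3
  p_3/q_3 = 63/4
  p_4/q_4 = 1937/123
  p_5/q_5 = 2000/127
q_4 = 123 ≤ 125 < 127 = q_5, so the answer is 1937/123.

1937/123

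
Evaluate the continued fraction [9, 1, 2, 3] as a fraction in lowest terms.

Using pₖ = aₖpₖ₋₁ + pₖ₋₂ and qₖ = aₖqₖ₋₁ + qₖ₋₂:
  k=0: a=9, p=9, q=1
  k=1: a=1, p=10, q=1
  k=2: a=2, p=29, q=3
  k=3: a=3, p=97, q=10

97/10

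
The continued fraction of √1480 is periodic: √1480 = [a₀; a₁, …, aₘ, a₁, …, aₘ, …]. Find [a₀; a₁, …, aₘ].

a₀ = ⌊√1480⌋ = 38.

[38; 2, 8, 19, 8, 2, 76]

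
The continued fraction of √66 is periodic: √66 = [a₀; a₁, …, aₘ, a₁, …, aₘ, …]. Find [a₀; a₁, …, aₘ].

a₀ = ⌊√66⌋ = 8.
With m₀=0, d₀=1 and mₖ₊₁ = dₖaₖ − mₖ, dₖ₊₁ = (n − mₖ₊₁²)/dₖ, aₖ₊₁ = ⌊(a₀+mₖ₊₁)/dₖ₊₁⌋:
  k=1: m=8, d=2, a=8
  k=2: m=8, d=1, a=16
d=1 and a=2a₀=16 at k=2, so the next step gives (m, d) = (8, 2) again — its k=1 value — and the period has length 2.

[8; 8, 16]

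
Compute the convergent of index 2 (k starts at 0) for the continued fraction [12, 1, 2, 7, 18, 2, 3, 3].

38/3

Using pₖ = aₖpₖ₋₁ + pₖ₋₂, qₖ = aₖqₖ₋₁ + qₖ₋₂ (with p₋₁=1, p₋₂=0, q₋₁=0, q₋₂=1):
  k=0: a=12, p=12, q=1
  k=1: a=1, p=13, q=1
  k=2: a=2, p=38, q=3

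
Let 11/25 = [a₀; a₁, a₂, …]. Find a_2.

3

11 = 0·25 + 11   →  a_0 = 0
25 = 2·11 + 3   →  a_1 = 2
11 = 3·3 + 2   →  a_2 = 3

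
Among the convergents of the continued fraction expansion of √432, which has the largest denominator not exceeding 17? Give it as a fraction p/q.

291/14

√432 = [20; 1, 3, 1, 1, 1, 3, 1, 40, …] (period length 8).
Convergents:
  p_0/q_0 = 20/1
  p_1/q_1 = 21/1
  p_2/q_2 = 83/4
  p_3/q_3 = 104/5
  p_4/q_4 = 187/9
  p_5/q_5 = 291/14
  p_6/q_6 = 1060/51
q_5 = 14 ≤ 17 < 51 = q_6, so the answer is 291/14.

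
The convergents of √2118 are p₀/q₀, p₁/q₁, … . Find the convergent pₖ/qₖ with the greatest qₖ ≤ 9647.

√2118 = [46; 46, 92, …] (period length 2).
Convergents:
  p_0/q_0 = 46/1
  p_1/q_1 = 2117/46
  p_2/q_2 = 194810/4233
  p_3/q_3 = 8963377/194764
q_2 = 4233 ≤ 9647 < 194764 = q_3, so the answer is 194810/4233.

194810/4233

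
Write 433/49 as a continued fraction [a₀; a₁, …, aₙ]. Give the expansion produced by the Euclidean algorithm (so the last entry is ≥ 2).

[8; 1, 5, 8]

433 = 8·49 + 41
49 = 1·41 + 8
41 = 5·8 + 1
8 = 8·1 + 0  (stop)
So 433/49 = [8; 1, 5, 8].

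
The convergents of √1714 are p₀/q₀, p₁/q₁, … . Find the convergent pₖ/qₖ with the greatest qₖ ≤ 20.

√1714 = [41; 2, 2, 82, …] (period length 3).
Convergents:
  p_0/q_0 = 41/1
  p_1/q_1 = 83/2
  p_2/q_2 = 207/5
  p_3/q_3 = 17057/412
q_2 = 5 ≤ 20 < 412 = q_3, so the answer is 207/5.

207/5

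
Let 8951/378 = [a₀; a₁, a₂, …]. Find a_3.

8

8951 = 23·378 + 257   →  a_0 = 23
378 = 1·257 + 121   →  a_1 = 1
257 = 2·121 + 15   →  a_2 = 2
121 = 8·15 + 1   →  a_3 = 8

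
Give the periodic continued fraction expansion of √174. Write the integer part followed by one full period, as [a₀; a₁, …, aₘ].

a₀ = ⌊√174⌋ = 13.
With m₀=0, d₀=1 and mₖ₊₁ = dₖaₖ − mₖ, dₖ₊₁ = (n − mₖ₊₁²)/dₖ, aₖ₊₁ = ⌊(a₀+mₖ₊₁)/dₖ₊₁⌋:
  k=1: m=13, d=5, a=5
  k=2: m=12, d=6, a=4
  k=3: m=12, d=5, a=5
  k=4: m=13, d=1, a=26
d=1 and a=2a₀=26 at k=4, so the next step gives (m, d) = (13, 5) again — its k=1 value — and the period has length 4.

[13; 5, 4, 5, 26]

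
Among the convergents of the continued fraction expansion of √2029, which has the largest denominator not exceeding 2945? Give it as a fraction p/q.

√2029 = [45; 22, 1, 1, 22, 90, …] (period length 5).
Convergents:
  p_0/q_0 = 45/1
  p_1/q_1 = 991/22
  p_2/q_2 = 1036/23
  p_3/q_3 = 2027/45
  p_4/q_4 = 45630/1013
  p_5/q_5 = 4108727/91215
q_4 = 1013 ≤ 2945 < 91215 = q_5, so the answer is 45630/1013.

45630/1013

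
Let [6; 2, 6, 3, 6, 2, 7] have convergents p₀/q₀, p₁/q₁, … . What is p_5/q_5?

Using pₖ = aₖpₖ₋₁ + pₖ₋₂, qₖ = aₖqₖ₋₁ + qₖ₋₂ (with p₋₁=1, p₋₂=0, q₋₁=0, q₋₂=1):
  k=0: a=6, p=6, q=1
  k=1: a=2, p=13, q=2
  k=2: a=6, p=84, q=13
  k=3: a=3, p=265, q=41
  k=4: a=6, p=1674, q=259
  k=5: a=2, p=3613, q=559

3613/559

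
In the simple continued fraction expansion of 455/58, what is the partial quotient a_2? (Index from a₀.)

455 = 7·58 + 49   →  a_0 = 7
58 = 1·49 + 9   →  a_1 = 1
49 = 5·9 + 4   →  a_2 = 5

5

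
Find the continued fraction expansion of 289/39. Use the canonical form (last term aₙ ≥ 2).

289 = 7·39 + 16
39 = 2·16 + 7
16 = 2·7 + 2
7 = 3·2 + 1
2 = 2·1 + 0  (stop)
So 289/39 = [7; 2, 2, 3, 2].

[7; 2, 2, 3, 2]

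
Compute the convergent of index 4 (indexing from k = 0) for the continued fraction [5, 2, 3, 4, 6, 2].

Using pₖ = aₖpₖ₋₁ + pₖ₋₂, qₖ = aₖqₖ₋₁ + qₖ₋₂ (with p₋₁=1, p₋₂=0, q₋₁=0, q₋₂=1):
  k=0: a=5, p=5, q=1
  k=1: a=2, p=11, q=2
  k=2: a=3, p=38, q=7
  k=3: a=4, p=163, q=30
  k=4: a=6, p=1016, q=187

1016/187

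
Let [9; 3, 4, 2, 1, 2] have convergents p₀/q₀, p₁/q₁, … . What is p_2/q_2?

121/13

Using pₖ = aₖpₖ₋₁ + pₖ₋₂, qₖ = aₖqₖ₋₁ + qₖ₋₂ (with p₋₁=1, p₋₂=0, q₋₁=0, q₋₂=1):
  k=0: a=9, p=9, q=1
  k=1: a=3, p=28, q=3
  k=2: a=4, p=121, q=13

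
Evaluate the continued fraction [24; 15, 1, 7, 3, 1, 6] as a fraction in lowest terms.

Using pₖ = aₖpₖ₋₁ + pₖ₋₂ and qₖ = aₖqₖ₋₁ + qₖ₋₂:
  k=0: a=24, p=24, q=1
  k=1: a=15, p=361, q=15
  k=2: a=1, p=385, q=16
  k=3: a=7, p=3056, q=127
  k=4: a=3, p=9553, q=397
  k=5: a=1, p=12609, q=524
  k=6: a=6, p=85207, q=3541

85207/3541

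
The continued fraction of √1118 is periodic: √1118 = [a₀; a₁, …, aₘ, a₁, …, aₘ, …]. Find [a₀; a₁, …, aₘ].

a₀ = ⌊√1118⌋ = 33.
With m₀=0, d₀=1 and mₖ₊₁ = dₖaₖ − mₖ, dₖ₊₁ = (n − mₖ₊₁²)/dₖ, aₖ₊₁ = ⌊(a₀+mₖ₊₁)/dₖ₊₁⌋:
  k=1: m=33, d=29, a=2
  k=2: m=25, d=17, a=3
  k=3: m=26, d=26, a=2
  k=4: m=26, d=17, a=3
  k=5: m=25, d=29, a=2
  k=6: m=33, d=1, a=66
d=1 and a=2a₀=66 at k=6, so the next step gives (m, d) = (33, 29) again — its k=1 value — and the period has length 6.

[33; 2, 3, 2, 3, 2, 66]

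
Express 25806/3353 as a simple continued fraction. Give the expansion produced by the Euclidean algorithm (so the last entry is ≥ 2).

25806 = 7·3353 + 2335
3353 = 1·2335 + 1018
2335 = 2·1018 + 299
1018 = 3·299 + 121
299 = 2·121 + 57
121 = 2·57 + 7
57 = 8·7 + 1
7 = 7·1 + 0  (stop)
So 25806/3353 = [7; 1, 2, 3, 2, 2, 8, 7].

[7; 1, 2, 3, 2, 2, 8, 7]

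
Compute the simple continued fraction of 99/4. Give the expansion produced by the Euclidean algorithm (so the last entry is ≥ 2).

[24; 1, 3]

99 = 24·4 + 3
4 = 1·3 + 1
3 = 3·1 + 0  (stop)
So 99/4 = [24; 1, 3].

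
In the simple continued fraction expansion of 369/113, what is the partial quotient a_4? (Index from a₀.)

369 = 3·113 + 30   →  a_0 = 3
113 = 3·30 + 23   →  a_1 = 3
30 = 1·23 + 7   →  a_2 = 1
23 = 3·7 + 2   →  a_3 = 3
7 = 3·2 + 1   →  a_4 = 3

3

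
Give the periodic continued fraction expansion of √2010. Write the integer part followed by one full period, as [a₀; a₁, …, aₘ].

[44; 1, 4, 1, 88]

a₀ = ⌊√2010⌋ = 44.
With m₀=0, d₀=1 and mₖ₊₁ = dₖaₖ − mₖ, dₖ₊₁ = (n − mₖ₊₁²)/dₖ, aₖ₊₁ = ⌊(a₀+mₖ₊₁)/dₖ₊₁⌋:
  k=1: m=44, d=74, a=1
  k=2: m=30, d=15, a=4
  k=3: m=30, d=74, a=1
  k=4: m=44, d=1, a=88
d=1 and a=2a₀=88 at k=4, so the next step gives (m, d) = (44, 74) again — its k=1 value — and the period has length 4.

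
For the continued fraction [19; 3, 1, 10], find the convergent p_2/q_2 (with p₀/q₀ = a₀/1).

77/4

Using pₖ = aₖpₖ₋₁ + pₖ₋₂, qₖ = aₖqₖ₋₁ + qₖ₋₂ (with p₋₁=1, p₋₂=0, q₋₁=0, q₋₂=1):
  k=0: a=19, p=19, q=1
  k=1: a=3, p=58, q=3
  k=2: a=1, p=77, q=4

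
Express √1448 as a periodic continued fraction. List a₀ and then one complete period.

[38; 19, 76]

a₀ = ⌊√1448⌋ = 38.
With m₀=0, d₀=1 and mₖ₊₁ = dₖaₖ − mₖ, dₖ₊₁ = (n − mₖ₊₁²)/dₖ, aₖ₊₁ = ⌊(a₀+mₖ₊₁)/dₖ₊₁⌋:
  k=1: m=38, d=4, a=19
  k=2: m=38, d=1, a=76
d=1 and a=2a₀=76 at k=2, so the next step gives (m, d) = (38, 4) again — its k=1 value — and the period has length 2.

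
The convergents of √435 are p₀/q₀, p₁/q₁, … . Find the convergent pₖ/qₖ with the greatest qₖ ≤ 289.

√435 = [20; 1, 5, 1, 40, …] (period length 4).
Convergents:
  p_0/q_0 = 20/1
  p_1/q_1 = 21/1
  p_2/q_2 = 125/6
  p_3/q_3 = 146/7
  p_4/q_4 = 5965/286
  p_5/q_5 = 6111/293
q_4 = 286 ≤ 289 < 293 = q_5, so the answer is 5965/286.

5965/286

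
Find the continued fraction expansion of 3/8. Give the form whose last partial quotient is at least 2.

[0; 2, 1, 2]

3 = 0·8 + 3
8 = 2·3 + 2
3 = 1·2 + 1
2 = 2·1 + 0  (stop)
So 3/8 = [0; 2, 1, 2].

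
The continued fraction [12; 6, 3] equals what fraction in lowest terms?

231/19

Fold from the inside: start with 3/1.
  6 + 1/3 = 19/3
  12 + 3/19 = 231/19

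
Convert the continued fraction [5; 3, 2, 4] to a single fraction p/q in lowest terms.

164/31

Using pₖ = aₖpₖ₋₁ + pₖ₋₂ and qₖ = aₖqₖ₋₁ + qₖ₋₂:
  k=0: a=5, p=5, q=1
  k=1: a=3, p=16, q=3
  k=2: a=2, p=37, q=7
  k=3: a=4, p=164, q=31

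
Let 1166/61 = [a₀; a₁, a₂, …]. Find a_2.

1166 = 19·61 + 7   →  a_0 = 19
61 = 8·7 + 5   →  a_1 = 8
7 = 1·5 + 2   →  a_2 = 1

1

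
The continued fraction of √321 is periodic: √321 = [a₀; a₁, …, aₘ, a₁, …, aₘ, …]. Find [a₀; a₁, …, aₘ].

[17; 1, 10, 1, 34]

a₀ = ⌊√321⌋ = 17.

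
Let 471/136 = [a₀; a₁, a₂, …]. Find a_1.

2

471 = 3·136 + 63   →  a_0 = 3
136 = 2·63 + 10   →  a_1 = 2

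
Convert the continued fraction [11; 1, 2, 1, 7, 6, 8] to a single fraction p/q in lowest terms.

Using pₖ = aₖpₖ₋₁ + pₖ₋₂ and qₖ = aₖqₖ₋₁ + qₖ₋₂:
  k=0: a=11, p=11, q=1
  k=1: a=1, p=12, q=1
  k=2: a=2, p=35, q=3
  k=3: a=1, p=47, q=4
  k=4: a=7, p=364, q=31
  k=5: a=6, p=2231, q=190
  k=6: a=8, p=18212, q=1551

18212/1551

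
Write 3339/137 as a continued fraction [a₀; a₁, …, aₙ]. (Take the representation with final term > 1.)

3339 = 24*137 + 51
137 = 2*51 + 35
51 = 1*35 + 16
35 = 2*16 + 3
16 = 5*3 + 1
3 = 3*1 + 0  (stop)
So 3339/137 = [24; 2, 1, 2, 5, 3].

[24; 2, 1, 2, 5, 3]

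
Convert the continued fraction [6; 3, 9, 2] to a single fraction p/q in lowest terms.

373/59

Fold from the inside: start with 2/1.
  9 + 1/2 = 19/2
  3 + 2/19 = 59/19
  6 + 19/59 = 373/59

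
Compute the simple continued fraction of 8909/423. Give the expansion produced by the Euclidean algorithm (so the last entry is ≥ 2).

8909 = 21·423 + 26
423 = 16·26 + 7
26 = 3·7 + 5
7 = 1·5 + 2
5 = 2·2 + 1
2 = 2·1 + 0  (stop)
So 8909/423 = [21; 16, 3, 1, 2, 2].

[21; 16, 3, 1, 2, 2]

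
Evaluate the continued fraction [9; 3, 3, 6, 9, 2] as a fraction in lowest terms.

Fold from the inside: start with 2/1.
  9 + 1/2 = 19/2
  6 + 2/19 = 116/19
  3 + 19/116 = 367/116
  3 + 116/367 = 1217/367
  9 + 367/1217 = 11320/1217

11320/1217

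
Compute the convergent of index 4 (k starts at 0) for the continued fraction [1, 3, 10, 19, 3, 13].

2390/1807

Using pₖ = aₖpₖ₋₁ + pₖ₋₂, qₖ = aₖqₖ₋₁ + qₖ₋₂ (with p₋₁=1, p₋₂=0, q₋₁=0, q₋₂=1):
  k=0: a=1, p=1, q=1
  k=1: a=3, p=4, q=3
  k=2: a=10, p=41, q=31
  k=3: a=19, p=783, q=592
  k=4: a=3, p=2390, q=1807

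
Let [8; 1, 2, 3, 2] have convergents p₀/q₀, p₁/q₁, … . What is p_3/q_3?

87/10

Using pₖ = aₖpₖ₋₁ + pₖ₋₂, qₖ = aₖqₖ₋₁ + qₖ₋₂ (with p₋₁=1, p₋₂=0, q₋₁=0, q₋₂=1):
  k=0: a=8, p=8, q=1
  k=1: a=1, p=9, q=1
  k=2: a=2, p=26, q=3
  k=3: a=3, p=87, q=10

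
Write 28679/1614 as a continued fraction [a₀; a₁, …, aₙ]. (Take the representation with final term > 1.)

28679 = 17·1614 + 1241
1614 = 1·1241 + 373
1241 = 3·373 + 122
373 = 3·122 + 7
122 = 17·7 + 3
7 = 2·3 + 1
3 = 3·1 + 0  (stop)
So 28679/1614 = [17; 1, 3, 3, 17, 2, 3].

[17; 1, 3, 3, 17, 2, 3]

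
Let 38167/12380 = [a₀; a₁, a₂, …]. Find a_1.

38167 = 3·12380 + 1027   →  a_0 = 3
12380 = 12·1027 + 56   →  a_1 = 12

12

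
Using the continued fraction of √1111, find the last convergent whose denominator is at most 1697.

19999/600

√1111 = [33; 3, 66, …] (period length 2).
Convergents:
  p_0/q_0 = 33/1
  p_1/q_1 = 100/3
  p_2/q_2 = 6633/199
  p_3/q_3 = 19999/600
  p_4/q_4 = 1326567/39799
q_3 = 600 ≤ 1697 < 39799 = q_4, so the answer is 19999/600.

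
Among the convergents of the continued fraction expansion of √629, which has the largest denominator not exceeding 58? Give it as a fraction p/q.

√629 = [25; 12, 1, 1, 12, 50, …] (period length 5).
Convergents:
  p_0/q_0 = 25/1
  p_1/q_1 = 301/12
  p_2/q_2 = 326/13
  p_3/q_3 = 627/25
  p_4/q_4 = 7850/313
q_3 = 25 ≤ 58 < 313 = q_4, so the answer is 627/25.

627/25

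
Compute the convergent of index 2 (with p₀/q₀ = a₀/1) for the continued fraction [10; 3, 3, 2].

Using pₖ = aₖpₖ₋₁ + pₖ₋₂, qₖ = aₖqₖ₋₁ + qₖ₋₂ (with p₋₁=1, p₋₂=0, q₋₁=0, q₋₂=1):
  k=0: a=10, p=10, q=1
  k=1: a=3, p=31, q=3
  k=2: a=3, p=103, q=10

103/10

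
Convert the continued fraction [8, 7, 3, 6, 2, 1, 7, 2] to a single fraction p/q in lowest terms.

58462/7185

Fold from the inside: start with 2/1.
  7 + 1/2 = 15/2
  1 + 2/15 = 17/15
  2 + 15/17 = 49/17
  6 + 17/49 = 311/49
  3 + 49/311 = 982/311
  7 + 311/982 = 7185/982
  8 + 982/7185 = 58462/7185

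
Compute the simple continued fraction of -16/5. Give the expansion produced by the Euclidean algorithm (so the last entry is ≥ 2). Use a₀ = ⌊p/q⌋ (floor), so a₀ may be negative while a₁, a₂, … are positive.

[-4; 1, 4]

-16 = -4·5 + 4
5 = 1·4 + 1
4 = 4·1 + 0  (stop)
So -16/5 = [-4; 1, 4].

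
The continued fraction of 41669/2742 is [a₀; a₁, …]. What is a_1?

5

41669 = 15·2742 + 539   →  a_0 = 15
2742 = 5·539 + 47   →  a_1 = 5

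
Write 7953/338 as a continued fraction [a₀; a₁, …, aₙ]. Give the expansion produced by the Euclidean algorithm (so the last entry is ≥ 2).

[23; 1, 1, 7, 1, 19]

7953 = 23×338 + 179
338 = 1×179 + 159
179 = 1×159 + 20
159 = 7×20 + 19
20 = 1×19 + 1
19 = 19×1 + 0  (stop)
So 7953/338 = [23; 1, 1, 7, 1, 19].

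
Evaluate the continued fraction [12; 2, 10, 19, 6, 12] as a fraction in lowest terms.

Fold from the inside: start with 12/1.
  6 + 1/12 = 73/12
  19 + 12/73 = 1399/73
  10 + 73/1399 = 14063/1399
  2 + 1399/14063 = 29525/14063
  12 + 14063/29525 = 368363/29525

368363/29525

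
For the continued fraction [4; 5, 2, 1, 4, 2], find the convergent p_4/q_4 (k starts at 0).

314/75

Using pₖ = aₖpₖ₋₁ + pₖ₋₂, qₖ = aₖqₖ₋₁ + qₖ₋₂ (with p₋₁=1, p₋₂=0, q₋₁=0, q₋₂=1):
  k=0: a=4, p=4, q=1
  k=1: a=5, p=21, q=5
  k=2: a=2, p=46, q=11
  k=3: a=1, p=67, q=16
  k=4: a=4, p=314, q=75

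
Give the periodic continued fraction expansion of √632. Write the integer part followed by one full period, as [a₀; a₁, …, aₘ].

a₀ = ⌊√632⌋ = 25.

[25; 7, 6, 7, 50]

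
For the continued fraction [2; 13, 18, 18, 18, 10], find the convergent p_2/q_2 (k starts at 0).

488/235

Using pₖ = aₖpₖ₋₁ + pₖ₋₂, qₖ = aₖqₖ₋₁ + qₖ₋₂ (with p₋₁=1, p₋₂=0, q₋₁=0, q₋₂=1):
  k=0: a=2, p=2, q=1
  k=1: a=13, p=27, q=13
  k=2: a=18, p=488, q=235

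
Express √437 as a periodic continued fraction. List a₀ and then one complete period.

a₀ = ⌊√437⌋ = 20.
With m₀=0, d₀=1 and mₖ₊₁ = dₖaₖ − mₖ, dₖ₊₁ = (n − mₖ₊₁²)/dₖ, aₖ₊₁ = ⌊(a₀+mₖ₊₁)/dₖ₊₁⌋:
  k=1: m=20, d=37, a=1
  k=2: m=17, d=4, a=9
  k=3: m=19, d=19, a=2
  k=4: m=19, d=4, a=9
  k=5: m=17, d=37, a=1
  k=6: m=20, d=1, a=40
d=1 and a=2a₀=40 at k=6, so the next step gives (m, d) = (20, 37) again — its k=1 value — and the period has length 6.

[20; 1, 9, 2, 9, 1, 40]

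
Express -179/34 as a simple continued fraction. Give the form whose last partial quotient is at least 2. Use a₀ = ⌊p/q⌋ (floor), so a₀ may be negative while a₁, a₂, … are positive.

-179 = -6×34 + 25
34 = 1×25 + 9
25 = 2×9 + 7
9 = 1×7 + 2
7 = 3×2 + 1
2 = 2×1 + 0  (stop)
So -179/34 = [-6; 1, 2, 1, 3, 2].

[-6; 1, 2, 1, 3, 2]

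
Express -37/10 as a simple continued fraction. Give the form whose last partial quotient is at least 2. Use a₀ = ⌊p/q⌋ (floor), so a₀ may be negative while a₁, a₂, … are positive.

-37 = -4*10 + 3
10 = 3*3 + 1
3 = 3*1 + 0  (stop)
So -37/10 = [-4; 3, 3].

[-4; 3, 3]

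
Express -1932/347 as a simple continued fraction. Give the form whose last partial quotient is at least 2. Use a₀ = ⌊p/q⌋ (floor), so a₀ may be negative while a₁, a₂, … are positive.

-1932 = -6·347 + 150
347 = 2·150 + 47
150 = 3·47 + 9
47 = 5·9 + 2
9 = 4·2 + 1
2 = 2·1 + 0  (stop)
So -1932/347 = [-6; 2, 3, 5, 4, 2].

[-6; 2, 3, 5, 4, 2]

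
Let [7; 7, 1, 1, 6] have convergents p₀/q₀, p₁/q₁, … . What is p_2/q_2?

Using pₖ = aₖpₖ₋₁ + pₖ₋₂, qₖ = aₖqₖ₋₁ + qₖ₋₂ (with p₋₁=1, p₋₂=0, q₋₁=0, q₋₂=1):
  k=0: a=7, p=7, q=1
  k=1: a=7, p=50, q=7
  k=2: a=1, p=57, q=8

57/8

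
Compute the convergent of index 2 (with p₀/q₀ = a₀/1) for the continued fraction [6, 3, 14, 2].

272/43

Using pₖ = aₖpₖ₋₁ + pₖ₋₂, qₖ = aₖqₖ₋₁ + qₖ₋₂ (with p₋₁=1, p₋₂=0, q₋₁=0, q₋₂=1):
  k=0: a=6, p=6, q=1
  k=1: a=3, p=19, q=3
  k=2: a=14, p=272, q=43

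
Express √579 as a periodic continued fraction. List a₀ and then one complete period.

[24; 16, 48]

a₀ = ⌊√579⌋ = 24.
With m₀=0, d₀=1 and mₖ₊₁ = dₖaₖ − mₖ, dₖ₊₁ = (n − mₖ₊₁²)/dₖ, aₖ₊₁ = ⌊(a₀+mₖ₊₁)/dₖ₊₁⌋:
  k=1: m=24, d=3, a=16
  k=2: m=24, d=1, a=48
d=1 and a=2a₀=48 at k=2, so the next step gives (m, d) = (24, 3) again — its k=1 value — and the period has length 2.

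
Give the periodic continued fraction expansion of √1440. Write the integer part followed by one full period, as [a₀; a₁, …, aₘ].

[37; 1, 17, 1, 74]

a₀ = ⌊√1440⌋ = 37.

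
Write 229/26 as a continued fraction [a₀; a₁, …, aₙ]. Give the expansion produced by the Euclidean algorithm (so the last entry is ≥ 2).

229 = 8*26 + 21
26 = 1*21 + 5
21 = 4*5 + 1
5 = 5*1 + 0  (stop)
So 229/26 = [8; 1, 4, 5].

[8; 1, 4, 5]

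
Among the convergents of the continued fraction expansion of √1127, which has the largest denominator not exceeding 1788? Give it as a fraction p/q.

√1127 = [33; 1, 1, 3, 33, 3, 1, 1, 66, …] (period length 8).
Convergents:
  p_0/q_0 = 33/1
  p_1/q_1 = 34/1
  p_2/q_2 = 67/2
  p_3/q_3 = 235/7
  p_4/q_4 = 7822/233
  p_5/q_5 = 23701/706
  p_6/q_6 = 31523/939
  p_7/q_7 = 55224/1645
  p_8/q_8 = 3676307/109509
q_7 = 1645 ≤ 1788 < 109509 = q_8, so the answer is 55224/1645.

55224/1645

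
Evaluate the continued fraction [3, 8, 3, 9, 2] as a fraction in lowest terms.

1532/491

Using pₖ = aₖpₖ₋₁ + pₖ₋₂ and qₖ = aₖqₖ₋₁ + qₖ₋₂:
  k=0: a=3, p=3, q=1
  k=1: a=8, p=25, q=8
  k=2: a=3, p=78, q=25
  k=3: a=9, p=727, q=233
  k=4: a=2, p=1532, q=491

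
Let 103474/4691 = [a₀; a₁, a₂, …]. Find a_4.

103474 = 22·4691 + 272   →  a_0 = 22
4691 = 17·272 + 67   →  a_1 = 17
272 = 4·67 + 4   →  a_2 = 4
67 = 16·4 + 3   →  a_3 = 16
4 = 1·3 + 1   →  a_4 = 1

1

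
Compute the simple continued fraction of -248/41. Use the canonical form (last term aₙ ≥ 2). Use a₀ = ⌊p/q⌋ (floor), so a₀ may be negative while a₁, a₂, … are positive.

[-7; 1, 19, 2]

-248 = -7·41 + 39
41 = 1·39 + 2
39 = 19·2 + 1
2 = 2·1 + 0  (stop)
So -248/41 = [-7; 1, 19, 2].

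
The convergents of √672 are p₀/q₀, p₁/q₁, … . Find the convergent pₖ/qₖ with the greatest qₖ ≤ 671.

17161/662

√672 = [25; 1, 11, 1, 50, …] (period length 4).
Convergents:
  p_0/q_0 = 25/1
  p_1/q_1 = 26/1
  p_2/q_2 = 311/12
  p_3/q_3 = 337/13
  p_4/q_4 = 17161/662
  p_5/q_5 = 17498/675
q_4 = 662 ≤ 671 < 675 = q_5, so the answer is 17161/662.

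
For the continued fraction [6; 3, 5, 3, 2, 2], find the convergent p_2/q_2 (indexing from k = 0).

101/16

Using pₖ = aₖpₖ₋₁ + pₖ₋₂, qₖ = aₖqₖ₋₁ + qₖ₋₂ (with p₋₁=1, p₋₂=0, q₋₁=0, q₋₂=1):
  k=0: a=6, p=6, q=1
  k=1: a=3, p=19, q=3
  k=2: a=5, p=101, q=16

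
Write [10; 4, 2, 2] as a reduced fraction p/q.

225/22

Using pₖ = aₖpₖ₋₁ + pₖ₋₂ and qₖ = aₖqₖ₋₁ + qₖ₋₂:
  k=0: a=10, p=10, q=1
  k=1: a=4, p=41, q=4
  k=2: a=2, p=92, q=9
  k=3: a=2, p=225, q=22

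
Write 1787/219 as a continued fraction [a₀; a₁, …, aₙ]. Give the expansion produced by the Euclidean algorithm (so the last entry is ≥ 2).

[8; 6, 3, 1, 8]

1787 = 8*219 + 35
219 = 6*35 + 9
35 = 3*9 + 8
9 = 1*8 + 1
8 = 8*1 + 0  (stop)
So 1787/219 = [8; 6, 3, 1, 8].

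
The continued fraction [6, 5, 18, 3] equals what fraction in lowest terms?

Fold from the inside: start with 3/1.
  18 + 1/3 = 55/3
  5 + 3/55 = 278/55
  6 + 55/278 = 1723/278

1723/278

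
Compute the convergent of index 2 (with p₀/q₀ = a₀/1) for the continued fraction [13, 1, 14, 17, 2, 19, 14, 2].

Using pₖ = aₖpₖ₋₁ + pₖ₋₂, qₖ = aₖqₖ₋₁ + qₖ₋₂ (with p₋₁=1, p₋₂=0, q₋₁=0, q₋₂=1):
  k=0: a=13, p=13, q=1
  k=1: a=1, p=14, q=1
  k=2: a=14, p=209, q=15

209/15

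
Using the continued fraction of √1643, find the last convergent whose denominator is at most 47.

√1643 = [40; 1, 1, 6, 1, 6, 1, 1, 80, …] (period length 8).
Convergents:
  p_0/q_0 = 40/1
  p_1/q_1 = 41/1
  p_2/q_2 = 81/2
  p_3/q_3 = 527/13
  p_4/q_4 = 608/15
  p_5/q_5 = 4175/103
q_4 = 15 ≤ 47 < 103 = q_5, so the answer is 608/15.

608/15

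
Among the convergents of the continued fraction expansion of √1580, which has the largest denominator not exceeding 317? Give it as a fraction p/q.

√1580 = [39; 1, 2, 1, 78, …] (period length 4).
Convergents:
  p_0/q_0 = 39/1
  p_1/q_1 = 40/1
  p_2/q_2 = 119/3
  p_3/q_3 = 159/4
  p_4/q_4 = 12521/315
  p_5/q_5 = 12680/319
q_4 = 315 ≤ 317 < 319 = q_5, so the answer is 12521/315.

12521/315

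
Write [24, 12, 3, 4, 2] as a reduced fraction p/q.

Using pₖ = aₖpₖ₋₁ + pₖ₋₂ and qₖ = aₖqₖ₋₁ + qₖ₋₂:
  k=0: a=24, p=24, q=1
  k=1: a=12, p=289, q=12
  k=2: a=3, p=891, q=37
  k=3: a=4, p=3853, q=160
  k=4: a=2, p=8597, q=357

8597/357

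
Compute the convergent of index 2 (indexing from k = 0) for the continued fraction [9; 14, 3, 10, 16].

390/43

Using pₖ = aₖpₖ₋₁ + pₖ₋₂, qₖ = aₖqₖ₋₁ + qₖ₋₂ (with p₋₁=1, p₋₂=0, q₋₁=0, q₋₂=1):
  k=0: a=9, p=9, q=1
  k=1: a=14, p=127, q=14
  k=2: a=3, p=390, q=43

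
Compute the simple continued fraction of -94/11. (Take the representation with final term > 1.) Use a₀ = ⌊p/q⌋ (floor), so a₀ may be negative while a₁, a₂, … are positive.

[-9; 2, 5]

-94 = -9×11 + 5
11 = 2×5 + 1
5 = 5×1 + 0  (stop)
So -94/11 = [-9; 2, 5].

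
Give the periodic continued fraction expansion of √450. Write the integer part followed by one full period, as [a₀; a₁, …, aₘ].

[21; 4, 1, 2, 4, 2, 1, 4, 42]

a₀ = ⌊√450⌋ = 21.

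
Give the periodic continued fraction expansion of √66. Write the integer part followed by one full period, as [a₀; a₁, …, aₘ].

a₀ = ⌊√66⌋ = 8.
With m₀=0, d₀=1 and mₖ₊₁ = dₖaₖ − mₖ, dₖ₊₁ = (n − mₖ₊₁²)/dₖ, aₖ₊₁ = ⌊(a₀+mₖ₊₁)/dₖ₊₁⌋:
  k=1: m=8, d=2, a=8
  k=2: m=8, d=1, a=16
d=1 and a=2a₀=16 at k=2, so the next step gives (m, d) = (8, 2) again — its k=1 value — and the period has length 2.

[8; 8, 16]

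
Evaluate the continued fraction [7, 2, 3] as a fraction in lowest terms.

52/7

Using pₖ = aₖpₖ₋₁ + pₖ₋₂ and qₖ = aₖqₖ₋₁ + qₖ₋₂:
  k=0: a=7, p=7, q=1
  k=1: a=2, p=15, q=2
  k=2: a=3, p=52, q=7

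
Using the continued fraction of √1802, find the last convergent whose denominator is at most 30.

849/20

√1802 = [42; 2, 4, 2, 84, …] (period length 4).
Convergents:
  p_0/q_0 = 42/1
  p_1/q_1 = 85/2
  p_2/q_2 = 382/9
  p_3/q_3 = 849/20
  p_4/q_4 = 71698/1689
q_3 = 20 ≤ 30 < 1689 = q_4, so the answer is 849/20.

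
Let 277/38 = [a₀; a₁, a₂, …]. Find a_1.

3

277 = 7·38 + 11   →  a_0 = 7
38 = 3·11 + 5   →  a_1 = 3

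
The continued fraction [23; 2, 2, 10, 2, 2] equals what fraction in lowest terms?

Fold from the inside: start with 2/1.
  2 + 1/2 = 5/2
  10 + 2/5 = 52/5
  2 + 5/52 = 109/52
  2 + 52/109 = 270/109
  23 + 109/270 = 6319/270

6319/270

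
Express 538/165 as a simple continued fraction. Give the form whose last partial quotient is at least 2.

538 = 3*165 + 43
165 = 3*43 + 36
43 = 1*36 + 7
36 = 5*7 + 1
7 = 7*1 + 0  (stop)
So 538/165 = [3; 3, 1, 5, 7].

[3; 3, 1, 5, 7]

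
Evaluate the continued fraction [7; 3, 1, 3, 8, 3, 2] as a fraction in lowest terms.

6525/898

Fold from the inside: start with 2/1.
  3 + 1/2 = 7/2
  8 + 2/7 = 58/7
  3 + 7/58 = 181/58
  1 + 58/181 = 239/181
  3 + 181/239 = 898/239
  7 + 239/898 = 6525/898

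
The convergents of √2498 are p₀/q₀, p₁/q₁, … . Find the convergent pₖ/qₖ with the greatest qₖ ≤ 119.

2499/50

√2498 = [49; 1, 48, 1, 98, …] (period length 4).
Convergents:
  p_0/q_0 = 49/1
  p_1/q_1 = 50/1
  p_2/q_2 = 2449/49
  p_3/q_3 = 2499/50
  p_4/q_4 = 247351/4949
q_3 = 50 ≤ 119 < 4949 = q_4, so the answer is 2499/50.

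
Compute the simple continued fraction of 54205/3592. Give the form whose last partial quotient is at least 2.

54205 = 15×3592 + 325
3592 = 11×325 + 17
325 = 19×17 + 2
17 = 8×2 + 1
2 = 2×1 + 0  (stop)
So 54205/3592 = [15; 11, 19, 8, 2].

[15; 11, 19, 8, 2]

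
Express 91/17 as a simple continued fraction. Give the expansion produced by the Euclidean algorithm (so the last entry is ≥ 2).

91 = 5·17 + 6
17 = 2·6 + 5
6 = 1·5 + 1
5 = 5·1 + 0  (stop)
So 91/17 = [5; 2, 1, 5].

[5; 2, 1, 5]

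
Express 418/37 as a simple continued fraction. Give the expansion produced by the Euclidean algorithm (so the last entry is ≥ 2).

418 = 11·37 + 11
37 = 3·11 + 4
11 = 2·4 + 3
4 = 1·3 + 1
3 = 3·1 + 0  (stop)
So 418/37 = [11; 3, 2, 1, 3].

[11; 3, 2, 1, 3]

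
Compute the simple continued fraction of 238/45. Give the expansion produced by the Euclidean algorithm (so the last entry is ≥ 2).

238 = 5×45 + 13
45 = 3×13 + 6
13 = 2×6 + 1
6 = 6×1 + 0  (stop)
So 238/45 = [5; 3, 2, 6].

[5; 3, 2, 6]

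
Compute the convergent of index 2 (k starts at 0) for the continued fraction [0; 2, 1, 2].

1/3

Using pₖ = aₖpₖ₋₁ + pₖ₋₂, qₖ = aₖqₖ₋₁ + qₖ₋₂ (with p₋₁=1, p₋₂=0, q₋₁=0, q₋₂=1):
  k=0: a=0, p=0, q=1
  k=1: a=2, p=1, q=2
  k=2: a=1, p=1, q=3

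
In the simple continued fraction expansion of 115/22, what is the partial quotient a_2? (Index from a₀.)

2

115 = 5·22 + 5   →  a_0 = 5
22 = 4·5 + 2   →  a_1 = 4
5 = 2·2 + 1   →  a_2 = 2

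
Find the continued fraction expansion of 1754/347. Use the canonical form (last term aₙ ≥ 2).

[5; 18, 3, 1, 4]

1754 = 5*347 + 19
347 = 18*19 + 5
19 = 3*5 + 4
5 = 1*4 + 1
4 = 4*1 + 0  (stop)
So 1754/347 = [5; 18, 3, 1, 4].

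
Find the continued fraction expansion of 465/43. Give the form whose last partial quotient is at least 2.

[10; 1, 4, 2, 1, 2]

465 = 10·43 + 35
43 = 1·35 + 8
35 = 4·8 + 3
8 = 2·3 + 2
3 = 1·2 + 1
2 = 2·1 + 0  (stop)
So 465/43 = [10; 1, 4, 2, 1, 2].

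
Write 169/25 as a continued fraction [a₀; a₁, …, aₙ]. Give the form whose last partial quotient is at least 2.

[6; 1, 3, 6]

169 = 6*25 + 19
25 = 1*19 + 6
19 = 3*6 + 1
6 = 6*1 + 0  (stop)
So 169/25 = [6; 1, 3, 6].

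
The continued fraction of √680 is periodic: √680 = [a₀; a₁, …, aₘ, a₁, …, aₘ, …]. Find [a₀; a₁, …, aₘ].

a₀ = ⌊√680⌋ = 26.
With m₀=0, d₀=1 and mₖ₊₁ = dₖaₖ − mₖ, dₖ₊₁ = (n − mₖ₊₁²)/dₖ, aₖ₊₁ = ⌊(a₀+mₖ₊₁)/dₖ₊₁⌋:
  k=1: m=26, d=4, a=13
  k=2: m=26, d=1, a=52
d=1 and a=2a₀=52 at k=2, so the next step gives (m, d) = (26, 4) again — its k=1 value — and the period has length 2.

[26; 13, 52]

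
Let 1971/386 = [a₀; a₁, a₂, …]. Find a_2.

2

1971 = 5·386 + 41   →  a_0 = 5
386 = 9·41 + 17   →  a_1 = 9
41 = 2·17 + 7   →  a_2 = 2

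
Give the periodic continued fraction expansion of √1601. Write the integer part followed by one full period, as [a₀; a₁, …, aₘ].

[40; 80]

a₀ = ⌊√1601⌋ = 40.
With m₀=0, d₀=1 and mₖ₊₁ = dₖaₖ − mₖ, dₖ₊₁ = (n − mₖ₊₁²)/dₖ, aₖ₊₁ = ⌊(a₀+mₖ₊₁)/dₖ₊₁⌋:
  k=1: m=40, d=1, a=80
d=1 and a=2a₀=80 at k=1, so the next step gives (m, d) = (40, 1) again — its k=1 value — and the period has length 1.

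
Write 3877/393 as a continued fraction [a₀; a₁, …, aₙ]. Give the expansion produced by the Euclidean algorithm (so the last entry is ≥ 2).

3877 = 9*393 + 340
393 = 1*340 + 53
340 = 6*53 + 22
53 = 2*22 + 9
22 = 2*9 + 4
9 = 2*4 + 1
4 = 4*1 + 0  (stop)
So 3877/393 = [9; 1, 6, 2, 2, 2, 4].

[9; 1, 6, 2, 2, 2, 4]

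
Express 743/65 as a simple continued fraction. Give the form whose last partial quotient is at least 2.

[11; 2, 3, 9]

743 = 11*65 + 28
65 = 2*28 + 9
28 = 3*9 + 1
9 = 9*1 + 0  (stop)
So 743/65 = [11; 2, 3, 9].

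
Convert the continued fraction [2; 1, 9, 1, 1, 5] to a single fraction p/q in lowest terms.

337/116

Fold from the inside: start with 5/1.
  1 + 1/5 = 6/5
  1 + 5/6 = 11/6
  9 + 6/11 = 105/11
  1 + 11/105 = 116/105
  2 + 105/116 = 337/116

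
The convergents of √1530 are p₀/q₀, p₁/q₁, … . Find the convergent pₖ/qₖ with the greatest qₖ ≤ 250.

8488/217

√1530 = [39; 8, 1, 2, 8, 2, 1, 8, 78, …] (period length 8).
Convergents:
  p_0/q_0 = 39/1
  p_1/q_1 = 313/8
  p_2/q_2 = 352/9
  p_3/q_3 = 1017/26
  p_4/q_4 = 8488/217
  p_5/q_5 = 17993/460
q_4 = 217 ≤ 250 < 460 = q_5, so the answer is 8488/217.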